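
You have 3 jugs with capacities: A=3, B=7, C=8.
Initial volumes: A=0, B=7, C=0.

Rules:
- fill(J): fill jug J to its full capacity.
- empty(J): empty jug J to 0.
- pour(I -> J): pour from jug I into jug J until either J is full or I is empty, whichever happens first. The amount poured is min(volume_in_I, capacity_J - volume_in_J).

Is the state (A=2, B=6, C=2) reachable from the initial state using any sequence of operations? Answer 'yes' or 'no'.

BFS explored all 204 reachable states.
Reachable set includes: (0,0,0), (0,0,1), (0,0,2), (0,0,3), (0,0,4), (0,0,5), (0,0,6), (0,0,7), (0,0,8), (0,1,0), (0,1,1), (0,1,2) ...
Target (A=2, B=6, C=2) not in reachable set → no.

Answer: no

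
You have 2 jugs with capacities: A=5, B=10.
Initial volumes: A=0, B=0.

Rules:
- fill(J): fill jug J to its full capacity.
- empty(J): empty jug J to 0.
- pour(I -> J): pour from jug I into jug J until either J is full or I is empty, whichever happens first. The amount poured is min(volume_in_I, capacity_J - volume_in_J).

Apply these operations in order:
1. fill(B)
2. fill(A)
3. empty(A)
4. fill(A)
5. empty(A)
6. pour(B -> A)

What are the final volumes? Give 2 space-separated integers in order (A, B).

Step 1: fill(B) -> (A=0 B=10)
Step 2: fill(A) -> (A=5 B=10)
Step 3: empty(A) -> (A=0 B=10)
Step 4: fill(A) -> (A=5 B=10)
Step 5: empty(A) -> (A=0 B=10)
Step 6: pour(B -> A) -> (A=5 B=5)

Answer: 5 5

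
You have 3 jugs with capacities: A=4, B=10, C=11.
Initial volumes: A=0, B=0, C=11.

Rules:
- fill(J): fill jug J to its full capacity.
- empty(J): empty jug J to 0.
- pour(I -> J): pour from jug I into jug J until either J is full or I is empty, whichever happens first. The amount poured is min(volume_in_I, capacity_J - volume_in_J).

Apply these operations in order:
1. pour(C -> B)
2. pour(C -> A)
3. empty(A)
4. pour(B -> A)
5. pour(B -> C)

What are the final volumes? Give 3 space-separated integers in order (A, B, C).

Answer: 4 0 6

Derivation:
Step 1: pour(C -> B) -> (A=0 B=10 C=1)
Step 2: pour(C -> A) -> (A=1 B=10 C=0)
Step 3: empty(A) -> (A=0 B=10 C=0)
Step 4: pour(B -> A) -> (A=4 B=6 C=0)
Step 5: pour(B -> C) -> (A=4 B=0 C=6)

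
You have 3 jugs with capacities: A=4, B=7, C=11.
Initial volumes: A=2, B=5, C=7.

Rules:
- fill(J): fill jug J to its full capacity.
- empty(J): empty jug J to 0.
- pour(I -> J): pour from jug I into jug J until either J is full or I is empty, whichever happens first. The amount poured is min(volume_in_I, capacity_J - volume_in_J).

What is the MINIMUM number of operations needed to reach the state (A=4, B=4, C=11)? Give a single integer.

Answer: 5

Derivation:
BFS from (A=2, B=5, C=7). One shortest path:
  1. fill(A) -> (A=4 B=5 C=7)
  2. empty(B) -> (A=4 B=0 C=7)
  3. fill(C) -> (A=4 B=0 C=11)
  4. pour(A -> B) -> (A=0 B=4 C=11)
  5. fill(A) -> (A=4 B=4 C=11)
Reached target in 5 moves.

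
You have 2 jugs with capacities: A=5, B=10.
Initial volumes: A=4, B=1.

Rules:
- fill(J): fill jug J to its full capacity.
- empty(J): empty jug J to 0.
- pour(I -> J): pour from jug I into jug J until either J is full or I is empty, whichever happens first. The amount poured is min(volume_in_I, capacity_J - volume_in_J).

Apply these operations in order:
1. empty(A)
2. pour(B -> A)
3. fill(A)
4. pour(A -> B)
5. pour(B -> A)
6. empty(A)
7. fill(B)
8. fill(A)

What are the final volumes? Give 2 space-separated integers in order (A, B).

Answer: 5 10

Derivation:
Step 1: empty(A) -> (A=0 B=1)
Step 2: pour(B -> A) -> (A=1 B=0)
Step 3: fill(A) -> (A=5 B=0)
Step 4: pour(A -> B) -> (A=0 B=5)
Step 5: pour(B -> A) -> (A=5 B=0)
Step 6: empty(A) -> (A=0 B=0)
Step 7: fill(B) -> (A=0 B=10)
Step 8: fill(A) -> (A=5 B=10)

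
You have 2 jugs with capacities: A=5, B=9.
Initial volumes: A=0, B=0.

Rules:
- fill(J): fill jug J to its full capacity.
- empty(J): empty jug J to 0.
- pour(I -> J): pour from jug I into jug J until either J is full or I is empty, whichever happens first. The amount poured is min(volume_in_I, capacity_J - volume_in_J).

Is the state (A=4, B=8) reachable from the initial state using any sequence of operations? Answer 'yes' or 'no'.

Answer: no

Derivation:
BFS explored all 28 reachable states.
Reachable set includes: (0,0), (0,1), (0,2), (0,3), (0,4), (0,5), (0,6), (0,7), (0,8), (0,9), (1,0), (1,9) ...
Target (A=4, B=8) not in reachable set → no.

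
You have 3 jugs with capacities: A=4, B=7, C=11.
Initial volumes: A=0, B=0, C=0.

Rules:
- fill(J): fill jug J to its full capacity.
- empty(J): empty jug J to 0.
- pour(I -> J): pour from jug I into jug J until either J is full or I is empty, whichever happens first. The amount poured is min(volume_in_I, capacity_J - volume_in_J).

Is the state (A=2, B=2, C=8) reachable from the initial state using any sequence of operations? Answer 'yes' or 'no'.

BFS explored all 300 reachable states.
Reachable set includes: (0,0,0), (0,0,1), (0,0,2), (0,0,3), (0,0,4), (0,0,5), (0,0,6), (0,0,7), (0,0,8), (0,0,9), (0,0,10), (0,0,11) ...
Target (A=2, B=2, C=8) not in reachable set → no.

Answer: no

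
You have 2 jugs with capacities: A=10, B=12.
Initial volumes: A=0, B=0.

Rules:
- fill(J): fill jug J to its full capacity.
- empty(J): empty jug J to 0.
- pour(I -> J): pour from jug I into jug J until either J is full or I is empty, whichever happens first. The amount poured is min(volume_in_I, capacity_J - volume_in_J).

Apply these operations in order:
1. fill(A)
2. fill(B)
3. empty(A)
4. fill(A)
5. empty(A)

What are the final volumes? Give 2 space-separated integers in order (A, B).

Answer: 0 12

Derivation:
Step 1: fill(A) -> (A=10 B=0)
Step 2: fill(B) -> (A=10 B=12)
Step 3: empty(A) -> (A=0 B=12)
Step 4: fill(A) -> (A=10 B=12)
Step 5: empty(A) -> (A=0 B=12)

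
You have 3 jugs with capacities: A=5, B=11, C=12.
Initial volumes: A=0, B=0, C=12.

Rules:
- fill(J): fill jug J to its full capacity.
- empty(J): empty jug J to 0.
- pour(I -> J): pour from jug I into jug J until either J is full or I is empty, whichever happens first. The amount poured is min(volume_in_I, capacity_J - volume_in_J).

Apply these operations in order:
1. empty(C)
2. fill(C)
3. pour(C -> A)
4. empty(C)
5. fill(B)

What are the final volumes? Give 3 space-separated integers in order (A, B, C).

Step 1: empty(C) -> (A=0 B=0 C=0)
Step 2: fill(C) -> (A=0 B=0 C=12)
Step 3: pour(C -> A) -> (A=5 B=0 C=7)
Step 4: empty(C) -> (A=5 B=0 C=0)
Step 5: fill(B) -> (A=5 B=11 C=0)

Answer: 5 11 0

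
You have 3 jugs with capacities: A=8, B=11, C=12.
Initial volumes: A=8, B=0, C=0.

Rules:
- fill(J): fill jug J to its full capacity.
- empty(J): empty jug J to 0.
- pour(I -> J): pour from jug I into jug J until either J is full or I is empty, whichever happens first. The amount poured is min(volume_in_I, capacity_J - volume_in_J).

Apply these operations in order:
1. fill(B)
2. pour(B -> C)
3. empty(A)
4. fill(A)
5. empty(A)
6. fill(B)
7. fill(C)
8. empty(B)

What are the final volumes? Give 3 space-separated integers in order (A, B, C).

Step 1: fill(B) -> (A=8 B=11 C=0)
Step 2: pour(B -> C) -> (A=8 B=0 C=11)
Step 3: empty(A) -> (A=0 B=0 C=11)
Step 4: fill(A) -> (A=8 B=0 C=11)
Step 5: empty(A) -> (A=0 B=0 C=11)
Step 6: fill(B) -> (A=0 B=11 C=11)
Step 7: fill(C) -> (A=0 B=11 C=12)
Step 8: empty(B) -> (A=0 B=0 C=12)

Answer: 0 0 12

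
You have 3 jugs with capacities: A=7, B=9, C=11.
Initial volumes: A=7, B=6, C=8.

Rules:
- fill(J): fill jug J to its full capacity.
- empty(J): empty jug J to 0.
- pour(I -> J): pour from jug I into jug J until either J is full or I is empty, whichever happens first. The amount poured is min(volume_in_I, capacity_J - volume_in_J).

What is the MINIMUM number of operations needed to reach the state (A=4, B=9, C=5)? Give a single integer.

BFS from (A=7, B=6, C=8). One shortest path:
  1. empty(A) -> (A=0 B=6 C=8)
  2. pour(B -> C) -> (A=0 B=3 C=11)
  3. pour(C -> A) -> (A=7 B=3 C=4)
  4. empty(A) -> (A=0 B=3 C=4)
  5. pour(C -> A) -> (A=4 B=3 C=0)
  6. fill(C) -> (A=4 B=3 C=11)
  7. pour(C -> B) -> (A=4 B=9 C=5)
Reached target in 7 moves.

Answer: 7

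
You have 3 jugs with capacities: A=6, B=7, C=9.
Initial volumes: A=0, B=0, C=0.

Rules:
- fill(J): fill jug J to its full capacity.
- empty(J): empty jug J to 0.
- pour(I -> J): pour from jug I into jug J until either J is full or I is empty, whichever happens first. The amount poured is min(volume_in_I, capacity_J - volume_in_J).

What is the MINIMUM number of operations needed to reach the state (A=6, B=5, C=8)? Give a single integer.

BFS from (A=0, B=0, C=0). One shortest path:
  1. fill(A) -> (A=6 B=0 C=0)
  2. fill(B) -> (A=6 B=7 C=0)
  3. pour(B -> C) -> (A=6 B=0 C=7)
  4. pour(A -> B) -> (A=0 B=6 C=7)
  5. fill(A) -> (A=6 B=6 C=7)
  6. pour(A -> B) -> (A=5 B=7 C=7)
  7. pour(B -> C) -> (A=5 B=5 C=9)
  8. pour(C -> A) -> (A=6 B=5 C=8)
Reached target in 8 moves.

Answer: 8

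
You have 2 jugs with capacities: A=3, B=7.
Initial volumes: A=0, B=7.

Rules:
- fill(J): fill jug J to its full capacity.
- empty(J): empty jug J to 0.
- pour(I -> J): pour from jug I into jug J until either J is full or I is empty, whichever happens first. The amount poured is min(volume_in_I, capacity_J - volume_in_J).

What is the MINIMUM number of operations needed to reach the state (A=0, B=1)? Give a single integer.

BFS from (A=0, B=7). One shortest path:
  1. pour(B -> A) -> (A=3 B=4)
  2. empty(A) -> (A=0 B=4)
  3. pour(B -> A) -> (A=3 B=1)
  4. empty(A) -> (A=0 B=1)
Reached target in 4 moves.

Answer: 4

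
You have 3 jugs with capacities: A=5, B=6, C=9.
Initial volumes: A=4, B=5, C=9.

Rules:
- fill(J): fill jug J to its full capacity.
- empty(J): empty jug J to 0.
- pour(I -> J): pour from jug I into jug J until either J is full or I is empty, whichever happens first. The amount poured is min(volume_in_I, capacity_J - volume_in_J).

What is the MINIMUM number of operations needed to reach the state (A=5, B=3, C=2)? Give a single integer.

BFS from (A=4, B=5, C=9). One shortest path:
  1. empty(C) -> (A=4 B=5 C=0)
  2. pour(A -> B) -> (A=3 B=6 C=0)
  3. pour(B -> C) -> (A=3 B=0 C=6)
  4. fill(B) -> (A=3 B=6 C=6)
  5. pour(B -> C) -> (A=3 B=3 C=9)
  6. pour(C -> A) -> (A=5 B=3 C=7)
  7. empty(A) -> (A=0 B=3 C=7)
  8. pour(C -> A) -> (A=5 B=3 C=2)
Reached target in 8 moves.

Answer: 8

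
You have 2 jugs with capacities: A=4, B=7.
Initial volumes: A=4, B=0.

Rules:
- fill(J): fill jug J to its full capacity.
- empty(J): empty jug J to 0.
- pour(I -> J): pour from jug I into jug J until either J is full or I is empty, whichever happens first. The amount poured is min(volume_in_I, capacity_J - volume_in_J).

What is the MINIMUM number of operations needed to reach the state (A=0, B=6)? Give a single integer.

BFS from (A=4, B=0). One shortest path:
  1. empty(A) -> (A=0 B=0)
  2. fill(B) -> (A=0 B=7)
  3. pour(B -> A) -> (A=4 B=3)
  4. empty(A) -> (A=0 B=3)
  5. pour(B -> A) -> (A=3 B=0)
  6. fill(B) -> (A=3 B=7)
  7. pour(B -> A) -> (A=4 B=6)
  8. empty(A) -> (A=0 B=6)
Reached target in 8 moves.

Answer: 8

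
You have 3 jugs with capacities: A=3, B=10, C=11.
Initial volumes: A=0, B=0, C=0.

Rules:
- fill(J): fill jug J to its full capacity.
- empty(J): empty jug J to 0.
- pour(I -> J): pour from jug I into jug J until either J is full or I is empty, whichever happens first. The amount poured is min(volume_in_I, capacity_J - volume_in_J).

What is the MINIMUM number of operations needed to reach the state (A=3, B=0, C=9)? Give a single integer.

BFS from (A=0, B=0, C=0). One shortest path:
  1. fill(C) -> (A=0 B=0 C=11)
  2. pour(C -> A) -> (A=3 B=0 C=8)
  3. pour(C -> B) -> (A=3 B=8 C=0)
  4. fill(C) -> (A=3 B=8 C=11)
  5. pour(C -> B) -> (A=3 B=10 C=9)
  6. empty(B) -> (A=3 B=0 C=9)
Reached target in 6 moves.

Answer: 6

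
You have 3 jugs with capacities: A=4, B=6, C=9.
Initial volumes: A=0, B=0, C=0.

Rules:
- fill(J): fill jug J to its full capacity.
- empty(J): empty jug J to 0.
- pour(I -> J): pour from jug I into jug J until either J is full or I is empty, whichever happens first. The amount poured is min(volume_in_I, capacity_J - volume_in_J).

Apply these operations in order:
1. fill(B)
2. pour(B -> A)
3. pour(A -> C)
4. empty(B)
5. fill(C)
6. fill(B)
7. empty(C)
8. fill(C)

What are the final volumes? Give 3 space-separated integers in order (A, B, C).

Step 1: fill(B) -> (A=0 B=6 C=0)
Step 2: pour(B -> A) -> (A=4 B=2 C=0)
Step 3: pour(A -> C) -> (A=0 B=2 C=4)
Step 4: empty(B) -> (A=0 B=0 C=4)
Step 5: fill(C) -> (A=0 B=0 C=9)
Step 6: fill(B) -> (A=0 B=6 C=9)
Step 7: empty(C) -> (A=0 B=6 C=0)
Step 8: fill(C) -> (A=0 B=6 C=9)

Answer: 0 6 9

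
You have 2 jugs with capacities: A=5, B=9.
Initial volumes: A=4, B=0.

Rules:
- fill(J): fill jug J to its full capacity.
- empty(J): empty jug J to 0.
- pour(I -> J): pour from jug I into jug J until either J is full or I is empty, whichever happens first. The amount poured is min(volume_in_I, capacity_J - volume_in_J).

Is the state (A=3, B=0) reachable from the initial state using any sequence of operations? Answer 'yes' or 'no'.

Answer: yes

Derivation:
BFS from (A=4, B=0):
  1. fill(B) -> (A=4 B=9)
  2. pour(B -> A) -> (A=5 B=8)
  3. empty(A) -> (A=0 B=8)
  4. pour(B -> A) -> (A=5 B=3)
  5. empty(A) -> (A=0 B=3)
  6. pour(B -> A) -> (A=3 B=0)
Target reached → yes.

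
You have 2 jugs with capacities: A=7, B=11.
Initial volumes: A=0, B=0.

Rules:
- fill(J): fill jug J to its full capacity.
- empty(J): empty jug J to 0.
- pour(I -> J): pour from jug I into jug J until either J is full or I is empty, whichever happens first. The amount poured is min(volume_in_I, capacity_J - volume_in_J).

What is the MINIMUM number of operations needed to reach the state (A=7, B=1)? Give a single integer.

BFS from (A=0, B=0). One shortest path:
  1. fill(B) -> (A=0 B=11)
  2. pour(B -> A) -> (A=7 B=4)
  3. empty(A) -> (A=0 B=4)
  4. pour(B -> A) -> (A=4 B=0)
  5. fill(B) -> (A=4 B=11)
  6. pour(B -> A) -> (A=7 B=8)
  7. empty(A) -> (A=0 B=8)
  8. pour(B -> A) -> (A=7 B=1)
Reached target in 8 moves.

Answer: 8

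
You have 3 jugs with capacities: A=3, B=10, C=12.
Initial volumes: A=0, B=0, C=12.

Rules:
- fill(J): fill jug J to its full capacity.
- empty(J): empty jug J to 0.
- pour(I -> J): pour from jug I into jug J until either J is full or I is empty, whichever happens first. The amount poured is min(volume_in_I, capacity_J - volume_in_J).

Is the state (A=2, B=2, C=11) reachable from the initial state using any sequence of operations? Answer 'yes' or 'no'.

Answer: no

Derivation:
BFS explored all 374 reachable states.
Reachable set includes: (0,0,0), (0,0,1), (0,0,2), (0,0,3), (0,0,4), (0,0,5), (0,0,6), (0,0,7), (0,0,8), (0,0,9), (0,0,10), (0,0,11) ...
Target (A=2, B=2, C=11) not in reachable set → no.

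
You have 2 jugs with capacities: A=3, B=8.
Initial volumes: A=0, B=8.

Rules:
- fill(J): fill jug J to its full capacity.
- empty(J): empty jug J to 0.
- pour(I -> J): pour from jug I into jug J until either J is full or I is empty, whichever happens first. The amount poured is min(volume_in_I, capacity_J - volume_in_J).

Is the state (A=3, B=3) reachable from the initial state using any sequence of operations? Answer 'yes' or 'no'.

BFS from (A=0, B=8):
  1. fill(A) -> (A=3 B=8)
  2. empty(B) -> (A=3 B=0)
  3. pour(A -> B) -> (A=0 B=3)
  4. fill(A) -> (A=3 B=3)
Target reached → yes.

Answer: yes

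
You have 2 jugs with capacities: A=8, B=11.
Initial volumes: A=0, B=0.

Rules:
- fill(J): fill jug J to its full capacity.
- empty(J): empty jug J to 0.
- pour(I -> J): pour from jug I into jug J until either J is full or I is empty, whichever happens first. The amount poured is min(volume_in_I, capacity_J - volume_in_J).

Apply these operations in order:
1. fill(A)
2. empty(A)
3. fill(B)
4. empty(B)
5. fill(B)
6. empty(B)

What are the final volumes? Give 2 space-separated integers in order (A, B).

Answer: 0 0

Derivation:
Step 1: fill(A) -> (A=8 B=0)
Step 2: empty(A) -> (A=0 B=0)
Step 3: fill(B) -> (A=0 B=11)
Step 4: empty(B) -> (A=0 B=0)
Step 5: fill(B) -> (A=0 B=11)
Step 6: empty(B) -> (A=0 B=0)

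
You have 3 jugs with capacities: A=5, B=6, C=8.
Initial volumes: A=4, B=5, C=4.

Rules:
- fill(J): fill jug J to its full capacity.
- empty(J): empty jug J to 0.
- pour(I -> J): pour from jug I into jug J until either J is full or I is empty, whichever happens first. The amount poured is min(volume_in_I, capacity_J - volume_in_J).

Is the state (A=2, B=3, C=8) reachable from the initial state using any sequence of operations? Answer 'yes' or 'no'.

BFS from (A=4, B=5, C=4):
  1. empty(B) -> (A=4 B=0 C=4)
  2. pour(C -> A) -> (A=5 B=0 C=3)
  3. pour(C -> B) -> (A=5 B=3 C=0)
  4. pour(A -> C) -> (A=0 B=3 C=5)
  5. fill(A) -> (A=5 B=3 C=5)
  6. pour(A -> C) -> (A=2 B=3 C=8)
Target reached → yes.

Answer: yes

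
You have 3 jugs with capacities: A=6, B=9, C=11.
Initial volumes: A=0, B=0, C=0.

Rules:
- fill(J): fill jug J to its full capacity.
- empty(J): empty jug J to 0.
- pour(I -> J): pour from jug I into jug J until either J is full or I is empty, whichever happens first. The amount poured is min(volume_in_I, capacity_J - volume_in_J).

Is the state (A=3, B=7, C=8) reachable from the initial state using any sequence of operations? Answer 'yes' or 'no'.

Answer: no

Derivation:
BFS explored all 440 reachable states.
Reachable set includes: (0,0,0), (0,0,1), (0,0,2), (0,0,3), (0,0,4), (0,0,5), (0,0,6), (0,0,7), (0,0,8), (0,0,9), (0,0,10), (0,0,11) ...
Target (A=3, B=7, C=8) not in reachable set → no.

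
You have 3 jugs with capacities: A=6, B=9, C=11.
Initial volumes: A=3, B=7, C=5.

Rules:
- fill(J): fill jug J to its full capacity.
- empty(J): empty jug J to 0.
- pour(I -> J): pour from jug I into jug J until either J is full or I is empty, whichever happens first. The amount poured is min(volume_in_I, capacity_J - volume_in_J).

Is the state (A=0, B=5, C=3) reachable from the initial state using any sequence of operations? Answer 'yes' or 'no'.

BFS from (A=3, B=7, C=5):
  1. empty(B) -> (A=3 B=0 C=5)
  2. pour(C -> B) -> (A=3 B=5 C=0)
  3. pour(A -> C) -> (A=0 B=5 C=3)
Target reached → yes.

Answer: yes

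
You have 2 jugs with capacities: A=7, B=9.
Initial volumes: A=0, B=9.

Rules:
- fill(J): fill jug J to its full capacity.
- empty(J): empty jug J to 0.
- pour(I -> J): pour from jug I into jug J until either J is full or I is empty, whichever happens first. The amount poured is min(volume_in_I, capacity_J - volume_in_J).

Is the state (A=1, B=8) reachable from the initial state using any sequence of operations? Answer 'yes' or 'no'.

BFS explored all 32 reachable states.
Reachable set includes: (0,0), (0,1), (0,2), (0,3), (0,4), (0,5), (0,6), (0,7), (0,8), (0,9), (1,0), (1,9) ...
Target (A=1, B=8) not in reachable set → no.

Answer: no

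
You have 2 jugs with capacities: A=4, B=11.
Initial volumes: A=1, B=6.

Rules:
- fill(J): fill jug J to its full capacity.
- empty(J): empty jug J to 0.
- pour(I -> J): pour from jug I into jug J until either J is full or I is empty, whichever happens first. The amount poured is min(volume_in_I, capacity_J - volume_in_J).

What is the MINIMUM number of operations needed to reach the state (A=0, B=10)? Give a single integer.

Answer: 2

Derivation:
BFS from (A=1, B=6). One shortest path:
  1. fill(A) -> (A=4 B=6)
  2. pour(A -> B) -> (A=0 B=10)
Reached target in 2 moves.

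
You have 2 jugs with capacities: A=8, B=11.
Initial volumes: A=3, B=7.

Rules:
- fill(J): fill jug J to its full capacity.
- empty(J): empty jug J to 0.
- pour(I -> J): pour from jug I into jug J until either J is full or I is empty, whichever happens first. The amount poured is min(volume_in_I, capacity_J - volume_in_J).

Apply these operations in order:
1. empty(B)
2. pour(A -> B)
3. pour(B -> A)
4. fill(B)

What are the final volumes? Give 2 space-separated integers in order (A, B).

Step 1: empty(B) -> (A=3 B=0)
Step 2: pour(A -> B) -> (A=0 B=3)
Step 3: pour(B -> A) -> (A=3 B=0)
Step 4: fill(B) -> (A=3 B=11)

Answer: 3 11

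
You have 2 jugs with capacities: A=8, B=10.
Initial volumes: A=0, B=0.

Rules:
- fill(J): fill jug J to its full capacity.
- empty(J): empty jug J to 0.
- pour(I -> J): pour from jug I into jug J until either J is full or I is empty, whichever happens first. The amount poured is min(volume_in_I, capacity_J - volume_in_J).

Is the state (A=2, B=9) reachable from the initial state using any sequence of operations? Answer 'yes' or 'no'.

Answer: no

Derivation:
BFS explored all 18 reachable states.
Reachable set includes: (0,0), (0,2), (0,4), (0,6), (0,8), (0,10), (2,0), (2,10), (4,0), (4,10), (6,0), (6,10) ...
Target (A=2, B=9) not in reachable set → no.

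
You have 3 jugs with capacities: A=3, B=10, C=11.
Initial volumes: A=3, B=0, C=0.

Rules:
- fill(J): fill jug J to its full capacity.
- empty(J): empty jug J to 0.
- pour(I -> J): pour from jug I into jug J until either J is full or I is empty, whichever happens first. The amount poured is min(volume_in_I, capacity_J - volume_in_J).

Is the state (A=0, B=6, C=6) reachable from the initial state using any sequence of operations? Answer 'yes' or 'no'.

BFS from (A=3, B=0, C=0):
  1. pour(A -> B) -> (A=0 B=3 C=0)
  2. fill(A) -> (A=3 B=3 C=0)
  3. pour(A -> B) -> (A=0 B=6 C=0)
  4. fill(A) -> (A=3 B=6 C=0)
  5. pour(A -> C) -> (A=0 B=6 C=3)
  6. fill(A) -> (A=3 B=6 C=3)
  7. pour(A -> C) -> (A=0 B=6 C=6)
Target reached → yes.

Answer: yes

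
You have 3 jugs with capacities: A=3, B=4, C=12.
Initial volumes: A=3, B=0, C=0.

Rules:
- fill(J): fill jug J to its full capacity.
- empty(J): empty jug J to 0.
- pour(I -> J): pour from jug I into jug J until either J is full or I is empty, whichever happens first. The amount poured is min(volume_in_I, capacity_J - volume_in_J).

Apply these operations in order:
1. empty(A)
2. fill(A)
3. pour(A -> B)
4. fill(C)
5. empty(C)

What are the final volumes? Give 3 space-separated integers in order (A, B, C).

Answer: 0 3 0

Derivation:
Step 1: empty(A) -> (A=0 B=0 C=0)
Step 2: fill(A) -> (A=3 B=0 C=0)
Step 3: pour(A -> B) -> (A=0 B=3 C=0)
Step 4: fill(C) -> (A=0 B=3 C=12)
Step 5: empty(C) -> (A=0 B=3 C=0)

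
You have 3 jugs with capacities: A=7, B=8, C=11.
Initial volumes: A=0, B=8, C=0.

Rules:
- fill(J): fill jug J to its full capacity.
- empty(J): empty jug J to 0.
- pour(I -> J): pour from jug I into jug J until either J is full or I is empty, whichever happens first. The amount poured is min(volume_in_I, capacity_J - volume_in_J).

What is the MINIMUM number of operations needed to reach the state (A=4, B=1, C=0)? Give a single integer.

BFS from (A=0, B=8, C=0). One shortest path:
  1. pour(B -> C) -> (A=0 B=0 C=8)
  2. fill(B) -> (A=0 B=8 C=8)
  3. pour(B -> A) -> (A=7 B=1 C=8)
  4. pour(A -> C) -> (A=4 B=1 C=11)
  5. empty(C) -> (A=4 B=1 C=0)
Reached target in 5 moves.

Answer: 5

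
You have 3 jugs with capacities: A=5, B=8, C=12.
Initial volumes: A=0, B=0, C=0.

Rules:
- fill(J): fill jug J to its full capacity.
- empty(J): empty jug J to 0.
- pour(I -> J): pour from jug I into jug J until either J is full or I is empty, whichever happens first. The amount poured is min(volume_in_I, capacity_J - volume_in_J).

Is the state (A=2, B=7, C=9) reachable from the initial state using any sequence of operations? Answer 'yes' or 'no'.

BFS explored all 394 reachable states.
Reachable set includes: (0,0,0), (0,0,1), (0,0,2), (0,0,3), (0,0,4), (0,0,5), (0,0,6), (0,0,7), (0,0,8), (0,0,9), (0,0,10), (0,0,11) ...
Target (A=2, B=7, C=9) not in reachable set → no.

Answer: no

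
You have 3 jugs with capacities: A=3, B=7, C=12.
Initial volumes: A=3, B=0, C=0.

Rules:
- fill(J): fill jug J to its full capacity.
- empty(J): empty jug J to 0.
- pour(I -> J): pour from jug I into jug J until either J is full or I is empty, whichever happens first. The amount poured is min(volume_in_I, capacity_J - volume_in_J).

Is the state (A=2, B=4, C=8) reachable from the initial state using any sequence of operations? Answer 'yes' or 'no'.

BFS explored all 284 reachable states.
Reachable set includes: (0,0,0), (0,0,1), (0,0,2), (0,0,3), (0,0,4), (0,0,5), (0,0,6), (0,0,7), (0,0,8), (0,0,9), (0,0,10), (0,0,11) ...
Target (A=2, B=4, C=8) not in reachable set → no.

Answer: no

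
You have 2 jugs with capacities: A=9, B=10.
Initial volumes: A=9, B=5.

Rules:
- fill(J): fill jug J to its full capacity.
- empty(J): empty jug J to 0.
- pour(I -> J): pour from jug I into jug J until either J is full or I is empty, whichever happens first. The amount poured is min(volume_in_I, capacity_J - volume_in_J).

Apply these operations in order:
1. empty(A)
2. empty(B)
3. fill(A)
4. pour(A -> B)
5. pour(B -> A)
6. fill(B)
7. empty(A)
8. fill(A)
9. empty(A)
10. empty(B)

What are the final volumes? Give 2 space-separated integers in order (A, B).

Step 1: empty(A) -> (A=0 B=5)
Step 2: empty(B) -> (A=0 B=0)
Step 3: fill(A) -> (A=9 B=0)
Step 4: pour(A -> B) -> (A=0 B=9)
Step 5: pour(B -> A) -> (A=9 B=0)
Step 6: fill(B) -> (A=9 B=10)
Step 7: empty(A) -> (A=0 B=10)
Step 8: fill(A) -> (A=9 B=10)
Step 9: empty(A) -> (A=0 B=10)
Step 10: empty(B) -> (A=0 B=0)

Answer: 0 0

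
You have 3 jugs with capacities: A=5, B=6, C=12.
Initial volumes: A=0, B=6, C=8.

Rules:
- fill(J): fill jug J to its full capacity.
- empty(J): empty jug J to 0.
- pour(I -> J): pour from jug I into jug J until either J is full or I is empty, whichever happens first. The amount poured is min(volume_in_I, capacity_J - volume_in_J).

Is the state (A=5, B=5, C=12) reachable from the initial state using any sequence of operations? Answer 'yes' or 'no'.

BFS from (A=0, B=6, C=8):
  1. fill(A) -> (A=5 B=6 C=8)
  2. empty(B) -> (A=5 B=0 C=8)
  3. fill(C) -> (A=5 B=0 C=12)
  4. pour(A -> B) -> (A=0 B=5 C=12)
  5. fill(A) -> (A=5 B=5 C=12)
Target reached → yes.

Answer: yes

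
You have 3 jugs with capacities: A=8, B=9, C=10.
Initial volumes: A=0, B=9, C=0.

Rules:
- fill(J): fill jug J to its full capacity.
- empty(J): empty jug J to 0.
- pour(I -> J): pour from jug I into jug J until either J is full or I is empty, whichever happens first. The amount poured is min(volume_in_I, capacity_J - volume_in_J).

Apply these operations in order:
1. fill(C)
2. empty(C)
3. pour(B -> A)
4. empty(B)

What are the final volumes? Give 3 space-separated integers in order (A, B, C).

Step 1: fill(C) -> (A=0 B=9 C=10)
Step 2: empty(C) -> (A=0 B=9 C=0)
Step 3: pour(B -> A) -> (A=8 B=1 C=0)
Step 4: empty(B) -> (A=8 B=0 C=0)

Answer: 8 0 0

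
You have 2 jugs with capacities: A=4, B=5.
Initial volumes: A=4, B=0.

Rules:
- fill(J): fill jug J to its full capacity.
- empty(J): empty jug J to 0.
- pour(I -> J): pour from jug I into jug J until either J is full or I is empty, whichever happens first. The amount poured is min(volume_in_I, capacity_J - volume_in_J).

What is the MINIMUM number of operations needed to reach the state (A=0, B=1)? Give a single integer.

Answer: 4

Derivation:
BFS from (A=4, B=0). One shortest path:
  1. empty(A) -> (A=0 B=0)
  2. fill(B) -> (A=0 B=5)
  3. pour(B -> A) -> (A=4 B=1)
  4. empty(A) -> (A=0 B=1)
Reached target in 4 moves.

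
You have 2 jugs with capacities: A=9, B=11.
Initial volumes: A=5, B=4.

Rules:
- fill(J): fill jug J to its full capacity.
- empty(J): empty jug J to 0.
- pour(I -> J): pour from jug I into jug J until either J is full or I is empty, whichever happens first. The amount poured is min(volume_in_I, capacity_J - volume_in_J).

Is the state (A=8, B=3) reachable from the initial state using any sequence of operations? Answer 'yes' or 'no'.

BFS explored all 41 reachable states.
Reachable set includes: (0,0), (0,1), (0,2), (0,3), (0,4), (0,5), (0,6), (0,7), (0,8), (0,9), (0,10), (0,11) ...
Target (A=8, B=3) not in reachable set → no.

Answer: no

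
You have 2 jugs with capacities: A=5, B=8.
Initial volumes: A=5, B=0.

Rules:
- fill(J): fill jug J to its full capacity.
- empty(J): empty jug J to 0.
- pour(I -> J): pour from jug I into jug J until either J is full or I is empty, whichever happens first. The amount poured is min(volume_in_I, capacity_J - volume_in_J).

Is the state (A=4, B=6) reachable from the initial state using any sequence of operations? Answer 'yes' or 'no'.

Answer: no

Derivation:
BFS explored all 26 reachable states.
Reachable set includes: (0,0), (0,1), (0,2), (0,3), (0,4), (0,5), (0,6), (0,7), (0,8), (1,0), (1,8), (2,0) ...
Target (A=4, B=6) not in reachable set → no.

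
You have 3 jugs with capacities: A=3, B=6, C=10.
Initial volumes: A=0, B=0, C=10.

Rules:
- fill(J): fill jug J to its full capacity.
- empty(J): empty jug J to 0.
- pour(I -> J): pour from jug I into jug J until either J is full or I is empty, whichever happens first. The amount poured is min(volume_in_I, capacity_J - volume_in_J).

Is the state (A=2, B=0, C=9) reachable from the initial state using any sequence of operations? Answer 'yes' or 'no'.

BFS from (A=0, B=0, C=10):
  1. fill(A) -> (A=3 B=0 C=10)
  2. fill(B) -> (A=3 B=6 C=10)
  3. empty(C) -> (A=3 B=6 C=0)
  4. pour(B -> C) -> (A=3 B=0 C=6)
  5. fill(B) -> (A=3 B=6 C=6)
  6. pour(B -> C) -> (A=3 B=2 C=10)
  7. empty(C) -> (A=3 B=2 C=0)
  8. pour(A -> C) -> (A=0 B=2 C=3)
  9. pour(B -> A) -> (A=2 B=0 C=3)
  10. fill(B) -> (A=2 B=6 C=3)
  11. pour(B -> C) -> (A=2 B=0 C=9)
Target reached → yes.

Answer: yes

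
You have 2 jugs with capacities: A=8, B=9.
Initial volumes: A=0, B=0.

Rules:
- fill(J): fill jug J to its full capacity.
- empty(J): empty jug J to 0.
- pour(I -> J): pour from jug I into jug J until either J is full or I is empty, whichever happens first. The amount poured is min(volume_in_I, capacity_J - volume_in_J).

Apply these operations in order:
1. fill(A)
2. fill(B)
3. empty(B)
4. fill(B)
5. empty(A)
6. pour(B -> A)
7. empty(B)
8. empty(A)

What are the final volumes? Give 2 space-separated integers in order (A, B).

Step 1: fill(A) -> (A=8 B=0)
Step 2: fill(B) -> (A=8 B=9)
Step 3: empty(B) -> (A=8 B=0)
Step 4: fill(B) -> (A=8 B=9)
Step 5: empty(A) -> (A=0 B=9)
Step 6: pour(B -> A) -> (A=8 B=1)
Step 7: empty(B) -> (A=8 B=0)
Step 8: empty(A) -> (A=0 B=0)

Answer: 0 0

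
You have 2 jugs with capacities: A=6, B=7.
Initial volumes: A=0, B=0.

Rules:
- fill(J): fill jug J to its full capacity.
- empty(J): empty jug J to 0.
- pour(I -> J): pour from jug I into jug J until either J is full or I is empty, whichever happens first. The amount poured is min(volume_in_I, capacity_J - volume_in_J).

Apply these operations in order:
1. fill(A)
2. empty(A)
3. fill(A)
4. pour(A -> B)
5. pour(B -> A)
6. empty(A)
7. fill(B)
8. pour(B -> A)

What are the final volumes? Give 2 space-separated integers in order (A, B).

Answer: 6 1

Derivation:
Step 1: fill(A) -> (A=6 B=0)
Step 2: empty(A) -> (A=0 B=0)
Step 3: fill(A) -> (A=6 B=0)
Step 4: pour(A -> B) -> (A=0 B=6)
Step 5: pour(B -> A) -> (A=6 B=0)
Step 6: empty(A) -> (A=0 B=0)
Step 7: fill(B) -> (A=0 B=7)
Step 8: pour(B -> A) -> (A=6 B=1)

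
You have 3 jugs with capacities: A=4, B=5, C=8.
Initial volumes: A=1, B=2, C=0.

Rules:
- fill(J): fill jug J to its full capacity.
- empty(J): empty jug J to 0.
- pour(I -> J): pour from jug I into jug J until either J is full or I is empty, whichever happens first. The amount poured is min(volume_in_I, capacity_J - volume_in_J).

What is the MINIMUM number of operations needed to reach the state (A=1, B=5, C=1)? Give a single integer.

BFS from (A=1, B=2, C=0). One shortest path:
  1. pour(A -> C) -> (A=0 B=2 C=1)
  2. fill(A) -> (A=4 B=2 C=1)
  3. pour(A -> B) -> (A=1 B=5 C=1)
Reached target in 3 moves.

Answer: 3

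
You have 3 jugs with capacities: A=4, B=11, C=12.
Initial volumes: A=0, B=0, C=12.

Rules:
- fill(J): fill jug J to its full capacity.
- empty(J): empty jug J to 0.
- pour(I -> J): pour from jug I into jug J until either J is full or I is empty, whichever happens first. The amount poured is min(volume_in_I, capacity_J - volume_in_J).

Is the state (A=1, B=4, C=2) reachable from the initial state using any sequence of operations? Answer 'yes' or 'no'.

BFS explored all 450 reachable states.
Reachable set includes: (0,0,0), (0,0,1), (0,0,2), (0,0,3), (0,0,4), (0,0,5), (0,0,6), (0,0,7), (0,0,8), (0,0,9), (0,0,10), (0,0,11) ...
Target (A=1, B=4, C=2) not in reachable set → no.

Answer: no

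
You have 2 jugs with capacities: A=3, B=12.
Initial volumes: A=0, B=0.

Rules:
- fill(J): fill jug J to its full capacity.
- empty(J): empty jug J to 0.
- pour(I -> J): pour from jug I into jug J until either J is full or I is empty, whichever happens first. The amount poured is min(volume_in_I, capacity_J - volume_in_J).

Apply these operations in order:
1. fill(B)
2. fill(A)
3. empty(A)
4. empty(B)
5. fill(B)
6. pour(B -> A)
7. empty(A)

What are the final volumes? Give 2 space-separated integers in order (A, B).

Answer: 0 9

Derivation:
Step 1: fill(B) -> (A=0 B=12)
Step 2: fill(A) -> (A=3 B=12)
Step 3: empty(A) -> (A=0 B=12)
Step 4: empty(B) -> (A=0 B=0)
Step 5: fill(B) -> (A=0 B=12)
Step 6: pour(B -> A) -> (A=3 B=9)
Step 7: empty(A) -> (A=0 B=9)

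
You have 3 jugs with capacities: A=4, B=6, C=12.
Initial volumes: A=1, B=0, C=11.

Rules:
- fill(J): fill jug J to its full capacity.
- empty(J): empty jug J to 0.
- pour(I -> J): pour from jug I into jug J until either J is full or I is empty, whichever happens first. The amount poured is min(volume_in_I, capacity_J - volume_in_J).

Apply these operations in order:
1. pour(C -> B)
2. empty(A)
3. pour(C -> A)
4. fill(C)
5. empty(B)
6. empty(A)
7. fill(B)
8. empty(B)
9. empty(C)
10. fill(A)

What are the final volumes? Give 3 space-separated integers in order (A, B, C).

Step 1: pour(C -> B) -> (A=1 B=6 C=5)
Step 2: empty(A) -> (A=0 B=6 C=5)
Step 3: pour(C -> A) -> (A=4 B=6 C=1)
Step 4: fill(C) -> (A=4 B=6 C=12)
Step 5: empty(B) -> (A=4 B=0 C=12)
Step 6: empty(A) -> (A=0 B=0 C=12)
Step 7: fill(B) -> (A=0 B=6 C=12)
Step 8: empty(B) -> (A=0 B=0 C=12)
Step 9: empty(C) -> (A=0 B=0 C=0)
Step 10: fill(A) -> (A=4 B=0 C=0)

Answer: 4 0 0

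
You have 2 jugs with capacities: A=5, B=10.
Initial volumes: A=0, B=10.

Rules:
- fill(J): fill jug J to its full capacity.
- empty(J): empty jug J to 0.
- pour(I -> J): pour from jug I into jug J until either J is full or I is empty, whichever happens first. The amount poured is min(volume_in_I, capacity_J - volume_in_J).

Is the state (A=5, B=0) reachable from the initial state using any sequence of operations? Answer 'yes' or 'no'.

BFS from (A=0, B=10):
  1. fill(A) -> (A=5 B=10)
  2. empty(B) -> (A=5 B=0)
Target reached → yes.

Answer: yes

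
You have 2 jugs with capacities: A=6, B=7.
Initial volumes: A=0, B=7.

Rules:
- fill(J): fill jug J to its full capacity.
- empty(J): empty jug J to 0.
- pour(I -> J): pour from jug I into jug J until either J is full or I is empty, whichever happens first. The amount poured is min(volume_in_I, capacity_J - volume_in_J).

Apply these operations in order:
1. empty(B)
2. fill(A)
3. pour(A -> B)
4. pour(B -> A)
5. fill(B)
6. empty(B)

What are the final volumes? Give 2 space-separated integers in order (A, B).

Step 1: empty(B) -> (A=0 B=0)
Step 2: fill(A) -> (A=6 B=0)
Step 3: pour(A -> B) -> (A=0 B=6)
Step 4: pour(B -> A) -> (A=6 B=0)
Step 5: fill(B) -> (A=6 B=7)
Step 6: empty(B) -> (A=6 B=0)

Answer: 6 0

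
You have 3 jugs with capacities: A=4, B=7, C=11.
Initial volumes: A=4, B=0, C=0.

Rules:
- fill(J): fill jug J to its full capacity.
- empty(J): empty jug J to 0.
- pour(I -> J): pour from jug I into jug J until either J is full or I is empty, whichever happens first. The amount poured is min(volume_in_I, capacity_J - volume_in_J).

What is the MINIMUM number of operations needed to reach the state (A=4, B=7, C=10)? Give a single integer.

BFS from (A=4, B=0, C=0). One shortest path:
  1. empty(A) -> (A=0 B=0 C=0)
  2. fill(B) -> (A=0 B=7 C=0)
  3. pour(B -> A) -> (A=4 B=3 C=0)
  4. pour(B -> C) -> (A=4 B=0 C=3)
  5. fill(B) -> (A=4 B=7 C=3)
  6. pour(B -> C) -> (A=4 B=0 C=10)
  7. fill(B) -> (A=4 B=7 C=10)
Reached target in 7 moves.

Answer: 7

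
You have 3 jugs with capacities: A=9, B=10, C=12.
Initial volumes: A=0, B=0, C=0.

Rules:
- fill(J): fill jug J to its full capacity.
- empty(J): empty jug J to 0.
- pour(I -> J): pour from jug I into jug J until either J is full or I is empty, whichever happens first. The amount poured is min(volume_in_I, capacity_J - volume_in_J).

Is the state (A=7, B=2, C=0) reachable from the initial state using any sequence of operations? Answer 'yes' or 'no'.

Answer: yes

Derivation:
BFS from (A=0, B=0, C=0):
  1. fill(A) -> (A=9 B=0 C=0)
  2. fill(B) -> (A=9 B=10 C=0)
  3. pour(B -> C) -> (A=9 B=0 C=10)
  4. pour(A -> C) -> (A=7 B=0 C=12)
  5. pour(C -> B) -> (A=7 B=10 C=2)
  6. empty(B) -> (A=7 B=0 C=2)
  7. pour(C -> B) -> (A=7 B=2 C=0)
Target reached → yes.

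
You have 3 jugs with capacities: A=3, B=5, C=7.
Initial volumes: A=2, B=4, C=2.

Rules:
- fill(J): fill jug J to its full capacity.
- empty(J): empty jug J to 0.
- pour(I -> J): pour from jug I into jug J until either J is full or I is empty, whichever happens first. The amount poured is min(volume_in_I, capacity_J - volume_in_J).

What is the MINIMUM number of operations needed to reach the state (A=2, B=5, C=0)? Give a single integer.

Answer: 2

Derivation:
BFS from (A=2, B=4, C=2). One shortest path:
  1. fill(B) -> (A=2 B=5 C=2)
  2. empty(C) -> (A=2 B=5 C=0)
Reached target in 2 moves.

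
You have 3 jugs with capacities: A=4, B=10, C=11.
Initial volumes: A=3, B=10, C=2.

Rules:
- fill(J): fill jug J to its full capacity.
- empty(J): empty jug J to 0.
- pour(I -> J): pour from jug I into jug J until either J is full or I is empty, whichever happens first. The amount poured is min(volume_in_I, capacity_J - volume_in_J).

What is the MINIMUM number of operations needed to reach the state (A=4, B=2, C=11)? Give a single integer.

Answer: 4

Derivation:
BFS from (A=3, B=10, C=2). One shortest path:
  1. fill(A) -> (A=4 B=10 C=2)
  2. empty(B) -> (A=4 B=0 C=2)
  3. pour(C -> B) -> (A=4 B=2 C=0)
  4. fill(C) -> (A=4 B=2 C=11)
Reached target in 4 moves.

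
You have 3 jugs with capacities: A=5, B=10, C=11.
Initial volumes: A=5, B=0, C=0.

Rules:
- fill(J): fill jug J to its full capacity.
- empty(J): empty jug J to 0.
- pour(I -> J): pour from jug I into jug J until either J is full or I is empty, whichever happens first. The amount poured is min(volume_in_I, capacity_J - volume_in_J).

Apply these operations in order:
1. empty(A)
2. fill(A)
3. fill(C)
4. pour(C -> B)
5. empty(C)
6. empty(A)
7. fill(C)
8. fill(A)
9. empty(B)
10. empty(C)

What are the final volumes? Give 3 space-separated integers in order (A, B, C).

Answer: 5 0 0

Derivation:
Step 1: empty(A) -> (A=0 B=0 C=0)
Step 2: fill(A) -> (A=5 B=0 C=0)
Step 3: fill(C) -> (A=5 B=0 C=11)
Step 4: pour(C -> B) -> (A=5 B=10 C=1)
Step 5: empty(C) -> (A=5 B=10 C=0)
Step 6: empty(A) -> (A=0 B=10 C=0)
Step 7: fill(C) -> (A=0 B=10 C=11)
Step 8: fill(A) -> (A=5 B=10 C=11)
Step 9: empty(B) -> (A=5 B=0 C=11)
Step 10: empty(C) -> (A=5 B=0 C=0)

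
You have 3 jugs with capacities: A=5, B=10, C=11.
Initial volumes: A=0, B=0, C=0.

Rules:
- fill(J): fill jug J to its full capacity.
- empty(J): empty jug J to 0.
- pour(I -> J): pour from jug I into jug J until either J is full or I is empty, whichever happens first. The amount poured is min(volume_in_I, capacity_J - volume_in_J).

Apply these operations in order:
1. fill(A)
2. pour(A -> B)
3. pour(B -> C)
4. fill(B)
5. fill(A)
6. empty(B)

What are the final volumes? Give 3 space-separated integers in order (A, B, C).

Step 1: fill(A) -> (A=5 B=0 C=0)
Step 2: pour(A -> B) -> (A=0 B=5 C=0)
Step 3: pour(B -> C) -> (A=0 B=0 C=5)
Step 4: fill(B) -> (A=0 B=10 C=5)
Step 5: fill(A) -> (A=5 B=10 C=5)
Step 6: empty(B) -> (A=5 B=0 C=5)

Answer: 5 0 5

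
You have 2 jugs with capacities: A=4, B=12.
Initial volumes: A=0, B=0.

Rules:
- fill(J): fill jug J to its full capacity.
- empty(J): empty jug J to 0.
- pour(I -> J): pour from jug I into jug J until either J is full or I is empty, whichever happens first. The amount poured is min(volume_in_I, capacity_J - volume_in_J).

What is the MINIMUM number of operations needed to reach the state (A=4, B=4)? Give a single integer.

BFS from (A=0, B=0). One shortest path:
  1. fill(A) -> (A=4 B=0)
  2. pour(A -> B) -> (A=0 B=4)
  3. fill(A) -> (A=4 B=4)
Reached target in 3 moves.

Answer: 3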